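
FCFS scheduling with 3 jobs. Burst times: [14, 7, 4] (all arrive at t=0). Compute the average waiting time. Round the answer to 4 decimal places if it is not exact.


FCFS order (as given): [14, 7, 4]
Waiting times:
  Job 1: wait = 0
  Job 2: wait = 14
  Job 3: wait = 21
Sum of waiting times = 35
Average waiting time = 35/3 = 11.6667

11.6667


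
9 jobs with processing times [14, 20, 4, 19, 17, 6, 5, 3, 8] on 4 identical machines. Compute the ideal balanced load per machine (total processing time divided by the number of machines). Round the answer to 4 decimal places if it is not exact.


Total processing time = 14 + 20 + 4 + 19 + 17 + 6 + 5 + 3 + 8 = 96
Number of machines = 4
Ideal balanced load = 96 / 4 = 24.0

24.0


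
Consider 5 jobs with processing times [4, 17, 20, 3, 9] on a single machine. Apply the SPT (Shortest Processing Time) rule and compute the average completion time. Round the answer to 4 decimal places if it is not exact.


Sort jobs by processing time (SPT order): [3, 4, 9, 17, 20]
Compute completion times sequentially:
  Job 1: processing = 3, completes at 3
  Job 2: processing = 4, completes at 7
  Job 3: processing = 9, completes at 16
  Job 4: processing = 17, completes at 33
  Job 5: processing = 20, completes at 53
Sum of completion times = 112
Average completion time = 112/5 = 22.4

22.4


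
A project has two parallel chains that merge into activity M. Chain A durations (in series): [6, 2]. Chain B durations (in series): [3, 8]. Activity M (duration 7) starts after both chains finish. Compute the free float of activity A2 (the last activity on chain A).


ES(A2) = sum of predecessors on chain A = 6
EF(A2) = ES + duration = 6 + 2 = 8
Successor of A2 is M. ES(M) = max(sum(A), sum(B)) = max(8, 11) = 11
Free float = ES(successor) - EF(current) = 11 - 8 = 3

3


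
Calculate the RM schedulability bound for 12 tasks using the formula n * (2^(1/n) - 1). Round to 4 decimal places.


Compute 2^(1/12) = 1.0594630944
Subtract 1: 1.0594630944 - 1 = 0.0594630944
Multiply by n: 12 * 0.0594630944 = 0.7135571328
Round to 4 dp: 0.7136

0.7136


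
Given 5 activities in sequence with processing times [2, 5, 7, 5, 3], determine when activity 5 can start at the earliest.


Activity 5 starts after activities 1 through 4 complete.
Predecessor durations: [2, 5, 7, 5]
ES = 2 + 5 + 7 + 5 = 19

19


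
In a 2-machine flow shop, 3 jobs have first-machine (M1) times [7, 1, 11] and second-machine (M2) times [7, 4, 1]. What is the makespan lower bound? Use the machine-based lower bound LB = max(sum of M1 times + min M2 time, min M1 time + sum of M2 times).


LB1 = sum(M1 times) + min(M2 times) = 19 + 1 = 20
LB2 = min(M1 times) + sum(M2 times) = 1 + 12 = 13
Lower bound = max(LB1, LB2) = max(20, 13) = 20

20


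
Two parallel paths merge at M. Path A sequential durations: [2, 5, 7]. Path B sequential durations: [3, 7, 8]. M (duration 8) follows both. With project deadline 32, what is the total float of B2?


Forward pass: ES(B2) = sum of predecessors on chain B = 3
EF = ES + duration = 3 + 7 = 10
Backward pass: LF(M) = deadline = 32; LS(M) = 32 - 8 = 24
LF(B2) = LS(M) - sum(successors on chain B) = 24 - 8 = 16
LS = LF - duration = 16 - 7 = 9
Total float = LS - ES = 9 - 3 = 6

6


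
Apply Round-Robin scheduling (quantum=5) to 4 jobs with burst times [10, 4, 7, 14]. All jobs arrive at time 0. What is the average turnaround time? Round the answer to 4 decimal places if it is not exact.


Time quantum = 5
Execution trace:
  J1 runs 5 units, time = 5
  J2 runs 4 units, time = 9
  J3 runs 5 units, time = 14
  J4 runs 5 units, time = 19
  J1 runs 5 units, time = 24
  J3 runs 2 units, time = 26
  J4 runs 5 units, time = 31
  J4 runs 4 units, time = 35
Finish times: [24, 9, 26, 35]
Average turnaround = 94/4 = 23.5

23.5


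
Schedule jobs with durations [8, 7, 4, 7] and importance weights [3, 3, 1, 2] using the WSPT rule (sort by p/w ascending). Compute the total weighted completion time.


Compute p/w ratios and sort ascending (WSPT): [(7, 3), (8, 3), (7, 2), (4, 1)]
Compute weighted completion times:
  Job (p=7,w=3): C=7, w*C=3*7=21
  Job (p=8,w=3): C=15, w*C=3*15=45
  Job (p=7,w=2): C=22, w*C=2*22=44
  Job (p=4,w=1): C=26, w*C=1*26=26
Total weighted completion time = 136

136


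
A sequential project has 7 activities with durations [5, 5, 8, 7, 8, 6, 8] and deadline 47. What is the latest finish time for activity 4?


LF(activity 4) = deadline - sum of successor durations
Successors: activities 5 through 7 with durations [8, 6, 8]
Sum of successor durations = 22
LF = 47 - 22 = 25

25


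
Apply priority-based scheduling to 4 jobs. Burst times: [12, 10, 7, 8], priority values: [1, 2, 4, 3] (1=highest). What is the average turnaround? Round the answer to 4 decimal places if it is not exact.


Sort by priority (ascending = highest first):
Order: [(1, 12), (2, 10), (3, 8), (4, 7)]
Completion times:
  Priority 1, burst=12, C=12
  Priority 2, burst=10, C=22
  Priority 3, burst=8, C=30
  Priority 4, burst=7, C=37
Average turnaround = 101/4 = 25.25

25.25


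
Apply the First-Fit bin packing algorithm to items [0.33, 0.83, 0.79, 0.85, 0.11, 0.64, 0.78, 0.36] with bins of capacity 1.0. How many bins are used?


Place items sequentially using First-Fit:
  Item 0.33 -> new Bin 1
  Item 0.83 -> new Bin 2
  Item 0.79 -> new Bin 3
  Item 0.85 -> new Bin 4
  Item 0.11 -> Bin 1 (now 0.44)
  Item 0.64 -> new Bin 5
  Item 0.78 -> new Bin 6
  Item 0.36 -> Bin 1 (now 0.8)
Total bins used = 6

6


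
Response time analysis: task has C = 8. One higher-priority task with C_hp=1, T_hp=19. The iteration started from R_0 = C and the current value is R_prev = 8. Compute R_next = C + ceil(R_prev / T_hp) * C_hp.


R_next = C + ceil(R_prev / T_hp) * C_hp
ceil(8 / 19) = ceil(0.4211) = 1
Interference = 1 * 1 = 1
R_next = 8 + 1 = 9

9


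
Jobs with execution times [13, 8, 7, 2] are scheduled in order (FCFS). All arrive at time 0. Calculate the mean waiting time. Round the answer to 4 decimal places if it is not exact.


FCFS order (as given): [13, 8, 7, 2]
Waiting times:
  Job 1: wait = 0
  Job 2: wait = 13
  Job 3: wait = 21
  Job 4: wait = 28
Sum of waiting times = 62
Average waiting time = 62/4 = 15.5

15.5


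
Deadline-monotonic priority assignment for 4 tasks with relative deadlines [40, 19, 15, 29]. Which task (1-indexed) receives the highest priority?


Sort tasks by relative deadline (ascending):
  Task 3: deadline = 15
  Task 2: deadline = 19
  Task 4: deadline = 29
  Task 1: deadline = 40
Priority order (highest first): [3, 2, 4, 1]
Highest priority task = 3

3


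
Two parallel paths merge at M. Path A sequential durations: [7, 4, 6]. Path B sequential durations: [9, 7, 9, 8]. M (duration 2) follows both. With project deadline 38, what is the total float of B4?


Forward pass: ES(B4) = sum of predecessors on chain B = 25
EF = ES + duration = 25 + 8 = 33
Backward pass: LF(M) = deadline = 38; LS(M) = 38 - 2 = 36
LF(B4) = LS(M) - sum(successors on chain B) = 36 - 0 = 36
LS = LF - duration = 36 - 8 = 28
Total float = LS - ES = 28 - 25 = 3

3


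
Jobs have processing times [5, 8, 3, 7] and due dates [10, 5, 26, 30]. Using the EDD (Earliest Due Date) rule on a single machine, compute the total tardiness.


Sort by due date (EDD order): [(8, 5), (5, 10), (3, 26), (7, 30)]
Compute completion times and tardiness:
  Job 1: p=8, d=5, C=8, tardiness=max(0,8-5)=3
  Job 2: p=5, d=10, C=13, tardiness=max(0,13-10)=3
  Job 3: p=3, d=26, C=16, tardiness=max(0,16-26)=0
  Job 4: p=7, d=30, C=23, tardiness=max(0,23-30)=0
Total tardiness = 6

6


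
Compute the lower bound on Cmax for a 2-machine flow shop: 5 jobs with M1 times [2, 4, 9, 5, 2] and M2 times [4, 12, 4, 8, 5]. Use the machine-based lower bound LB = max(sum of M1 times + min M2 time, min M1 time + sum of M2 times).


LB1 = sum(M1 times) + min(M2 times) = 22 + 4 = 26
LB2 = min(M1 times) + sum(M2 times) = 2 + 33 = 35
Lower bound = max(LB1, LB2) = max(26, 35) = 35

35


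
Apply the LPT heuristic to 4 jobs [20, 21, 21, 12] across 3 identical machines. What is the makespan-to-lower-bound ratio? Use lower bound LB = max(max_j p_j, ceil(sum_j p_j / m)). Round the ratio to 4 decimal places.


LPT order: [21, 21, 20, 12]
Machine loads after assignment: [21, 21, 32]
LPT makespan = 32
Lower bound = max(max_job, ceil(total/3)) = max(21, 25) = 25
Ratio = 32 / 25 = 1.28

1.28


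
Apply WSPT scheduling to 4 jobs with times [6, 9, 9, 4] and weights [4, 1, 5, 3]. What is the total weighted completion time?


Compute p/w ratios and sort ascending (WSPT): [(4, 3), (6, 4), (9, 5), (9, 1)]
Compute weighted completion times:
  Job (p=4,w=3): C=4, w*C=3*4=12
  Job (p=6,w=4): C=10, w*C=4*10=40
  Job (p=9,w=5): C=19, w*C=5*19=95
  Job (p=9,w=1): C=28, w*C=1*28=28
Total weighted completion time = 175

175


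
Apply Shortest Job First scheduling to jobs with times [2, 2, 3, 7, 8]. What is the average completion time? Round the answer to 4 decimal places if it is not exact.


SJF order (ascending): [2, 2, 3, 7, 8]
Completion times:
  Job 1: burst=2, C=2
  Job 2: burst=2, C=4
  Job 3: burst=3, C=7
  Job 4: burst=7, C=14
  Job 5: burst=8, C=22
Average completion = 49/5 = 9.8

9.8


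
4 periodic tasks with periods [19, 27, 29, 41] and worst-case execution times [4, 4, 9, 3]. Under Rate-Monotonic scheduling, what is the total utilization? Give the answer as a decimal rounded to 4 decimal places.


Compute individual utilizations (exact fractions):
  Task 1: C/T = 4/19 (approx. 0.2105)
  Task 2: C/T = 4/27 (approx. 0.1481)
  Task 3: C/T = 9/29 (approx. 0.3103)
  Task 4: C/T = 3/41 (approx. 0.0732)
Total utilization U = 4/19 + 4/27 + 9/29 + 3/41 = 452704/609957
Rounded to 4 decimal places: U = 0.7422
RM (Liu & Layland) bound for 4 tasks = 0.756828; compare with U = 452704/609957 (approx. 0.742190)
U <= bound, so schedulable by RM sufficient condition.

0.7422


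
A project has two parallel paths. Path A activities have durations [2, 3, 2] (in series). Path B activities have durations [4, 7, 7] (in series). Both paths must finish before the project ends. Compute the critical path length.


Path A total = 2 + 3 + 2 = 7
Path B total = 4 + 7 + 7 = 18
Critical path = longest path = max(7, 18) = 18

18


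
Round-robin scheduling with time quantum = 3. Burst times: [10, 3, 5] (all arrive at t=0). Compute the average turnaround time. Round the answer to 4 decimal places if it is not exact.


Time quantum = 3
Execution trace:
  J1 runs 3 units, time = 3
  J2 runs 3 units, time = 6
  J3 runs 3 units, time = 9
  J1 runs 3 units, time = 12
  J3 runs 2 units, time = 14
  J1 runs 3 units, time = 17
  J1 runs 1 units, time = 18
Finish times: [18, 6, 14]
Average turnaround = 38/3 = 12.6667

12.6667


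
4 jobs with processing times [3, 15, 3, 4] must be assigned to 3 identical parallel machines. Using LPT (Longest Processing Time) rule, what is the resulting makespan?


Sort jobs in decreasing order (LPT): [15, 4, 3, 3]
Assign each job to the least loaded machine:
  Machine 1: jobs [15], load = 15
  Machine 2: jobs [4], load = 4
  Machine 3: jobs [3, 3], load = 6
Makespan = max load = 15

15


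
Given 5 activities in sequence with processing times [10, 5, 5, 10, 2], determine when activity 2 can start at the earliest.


Activity 2 starts after activities 1 through 1 complete.
Predecessor durations: [10]
ES = 10 = 10

10


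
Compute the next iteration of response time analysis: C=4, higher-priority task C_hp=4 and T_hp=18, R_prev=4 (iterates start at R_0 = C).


R_next = C + ceil(R_prev / T_hp) * C_hp
ceil(4 / 18) = ceil(0.2222) = 1
Interference = 1 * 4 = 4
R_next = 4 + 4 = 8

8


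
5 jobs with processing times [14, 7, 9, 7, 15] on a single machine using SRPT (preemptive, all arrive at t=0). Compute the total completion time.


Since all jobs arrive at t=0, SRPT equals SPT ordering.
SPT order: [7, 7, 9, 14, 15]
Completion times:
  Job 1: p=7, C=7
  Job 2: p=7, C=14
  Job 3: p=9, C=23
  Job 4: p=14, C=37
  Job 5: p=15, C=52
Total completion time = 7 + 14 + 23 + 37 + 52 = 133

133


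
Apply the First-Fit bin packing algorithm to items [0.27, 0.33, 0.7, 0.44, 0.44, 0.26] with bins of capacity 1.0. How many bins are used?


Place items sequentially using First-Fit:
  Item 0.27 -> new Bin 1
  Item 0.33 -> Bin 1 (now 0.6)
  Item 0.7 -> new Bin 2
  Item 0.44 -> new Bin 3
  Item 0.44 -> Bin 3 (now 0.88)
  Item 0.26 -> Bin 1 (now 0.86)
Total bins used = 3

3


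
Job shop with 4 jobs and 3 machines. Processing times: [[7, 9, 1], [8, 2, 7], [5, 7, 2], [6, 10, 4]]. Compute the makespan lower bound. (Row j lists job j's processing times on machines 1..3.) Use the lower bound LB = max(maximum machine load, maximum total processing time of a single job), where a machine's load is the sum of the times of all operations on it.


Machine loads:
  Machine 1: 7 + 8 + 5 + 6 = 26
  Machine 2: 9 + 2 + 7 + 10 = 28
  Machine 3: 1 + 7 + 2 + 4 = 14
Max machine load = 28
Job totals:
  Job 1: 17
  Job 2: 17
  Job 3: 14
  Job 4: 20
Max job total = 20
Lower bound = max(28, 20) = 28

28


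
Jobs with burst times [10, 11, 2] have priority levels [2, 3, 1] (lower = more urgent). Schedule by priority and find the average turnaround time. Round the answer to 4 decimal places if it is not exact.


Sort by priority (ascending = highest first):
Order: [(1, 2), (2, 10), (3, 11)]
Completion times:
  Priority 1, burst=2, C=2
  Priority 2, burst=10, C=12
  Priority 3, burst=11, C=23
Average turnaround = 37/3 = 12.3333

12.3333


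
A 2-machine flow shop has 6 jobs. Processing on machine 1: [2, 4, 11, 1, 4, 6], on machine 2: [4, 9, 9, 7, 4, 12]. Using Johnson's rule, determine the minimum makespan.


Apply Johnson's rule:
  Group 1 (a <= b): [(4, 1, 7), (1, 2, 4), (2, 4, 9), (5, 4, 4), (6, 6, 12)]
  Group 2 (a > b): [(3, 11, 9)]
Optimal job order: [4, 1, 2, 5, 6, 3]
Schedule:
  Job 4: M1 done at 1, M2 done at 8
  Job 1: M1 done at 3, M2 done at 12
  Job 2: M1 done at 7, M2 done at 21
  Job 5: M1 done at 11, M2 done at 25
  Job 6: M1 done at 17, M2 done at 37
  Job 3: M1 done at 28, M2 done at 46
Makespan = 46

46


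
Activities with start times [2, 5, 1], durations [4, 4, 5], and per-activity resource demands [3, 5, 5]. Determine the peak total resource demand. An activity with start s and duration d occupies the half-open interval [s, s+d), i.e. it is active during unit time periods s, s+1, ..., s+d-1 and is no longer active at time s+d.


Each activity i is active on [start_i, start_i + duration_i).
Compute total resource usage per time slot:
  t=0: active resources = [], total = 0
  t=1: active resources = [5], total = 5
  t=2: active resources = [3, 5], total = 8
  t=3: active resources = [3, 5], total = 8
  t=4: active resources = [3, 5], total = 8
  t=5: active resources = [3, 5, 5], total = 13
  t=6: active resources = [5], total = 5
  t=7: active resources = [5], total = 5
  t=8: active resources = [5], total = 5
Peak resource demand = 13

13


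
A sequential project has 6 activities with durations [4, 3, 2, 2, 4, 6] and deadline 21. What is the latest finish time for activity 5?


LF(activity 5) = deadline - sum of successor durations
Successors: activities 6 through 6 with durations [6]
Sum of successor durations = 6
LF = 21 - 6 = 15

15


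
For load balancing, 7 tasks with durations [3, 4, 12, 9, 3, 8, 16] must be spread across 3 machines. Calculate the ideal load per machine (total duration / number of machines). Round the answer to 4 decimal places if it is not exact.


Total processing time = 3 + 4 + 12 + 9 + 3 + 8 + 16 = 55
Number of machines = 3
Ideal balanced load = 55 / 3 = 18.3333

18.3333


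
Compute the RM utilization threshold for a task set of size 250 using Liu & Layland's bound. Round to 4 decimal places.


Compute 2^(1/250) = 1.0027764359
Subtract 1: 1.0027764359 - 1 = 0.0027764359
Multiply by n: 250 * 0.0027764359 = 0.6941089750
Round to 4 dp: 0.6941

0.6941


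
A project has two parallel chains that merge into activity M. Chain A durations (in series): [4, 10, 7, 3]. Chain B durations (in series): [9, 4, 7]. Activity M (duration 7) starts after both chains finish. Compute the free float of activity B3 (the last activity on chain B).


ES(B3) = sum of predecessors on chain B = 13
EF(B3) = ES + duration = 13 + 7 = 20
Successor of B3 is M. ES(M) = max(sum(A), sum(B)) = max(24, 20) = 24
Free float = ES(successor) - EF(current) = 24 - 20 = 4

4


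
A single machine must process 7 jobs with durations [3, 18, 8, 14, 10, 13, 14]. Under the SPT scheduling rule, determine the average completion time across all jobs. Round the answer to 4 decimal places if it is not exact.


Sort jobs by processing time (SPT order): [3, 8, 10, 13, 14, 14, 18]
Compute completion times sequentially:
  Job 1: processing = 3, completes at 3
  Job 2: processing = 8, completes at 11
  Job 3: processing = 10, completes at 21
  Job 4: processing = 13, completes at 34
  Job 5: processing = 14, completes at 48
  Job 6: processing = 14, completes at 62
  Job 7: processing = 18, completes at 80
Sum of completion times = 259
Average completion time = 259/7 = 37.0

37.0


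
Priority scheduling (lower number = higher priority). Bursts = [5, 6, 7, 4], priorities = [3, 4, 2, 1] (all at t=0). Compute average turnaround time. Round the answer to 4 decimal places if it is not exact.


Sort by priority (ascending = highest first):
Order: [(1, 4), (2, 7), (3, 5), (4, 6)]
Completion times:
  Priority 1, burst=4, C=4
  Priority 2, burst=7, C=11
  Priority 3, burst=5, C=16
  Priority 4, burst=6, C=22
Average turnaround = 53/4 = 13.25

13.25


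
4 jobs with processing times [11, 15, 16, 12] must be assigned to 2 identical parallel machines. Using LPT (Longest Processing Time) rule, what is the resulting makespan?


Sort jobs in decreasing order (LPT): [16, 15, 12, 11]
Assign each job to the least loaded machine:
  Machine 1: jobs [16, 11], load = 27
  Machine 2: jobs [15, 12], load = 27
Makespan = max load = 27

27


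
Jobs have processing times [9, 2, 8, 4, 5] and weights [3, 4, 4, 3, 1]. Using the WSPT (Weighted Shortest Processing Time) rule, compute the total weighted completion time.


Compute p/w ratios and sort ascending (WSPT): [(2, 4), (4, 3), (8, 4), (9, 3), (5, 1)]
Compute weighted completion times:
  Job (p=2,w=4): C=2, w*C=4*2=8
  Job (p=4,w=3): C=6, w*C=3*6=18
  Job (p=8,w=4): C=14, w*C=4*14=56
  Job (p=9,w=3): C=23, w*C=3*23=69
  Job (p=5,w=1): C=28, w*C=1*28=28
Total weighted completion time = 179

179


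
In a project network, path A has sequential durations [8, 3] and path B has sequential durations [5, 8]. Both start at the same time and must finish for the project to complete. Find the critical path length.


Path A total = 8 + 3 = 11
Path B total = 5 + 8 = 13
Critical path = longest path = max(11, 13) = 13

13


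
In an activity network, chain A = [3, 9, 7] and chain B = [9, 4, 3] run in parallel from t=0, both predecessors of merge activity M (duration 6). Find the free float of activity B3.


ES(B3) = sum of predecessors on chain B = 13
EF(B3) = ES + duration = 13 + 3 = 16
Successor of B3 is M. ES(M) = max(sum(A), sum(B)) = max(19, 16) = 19
Free float = ES(successor) - EF(current) = 19 - 16 = 3

3


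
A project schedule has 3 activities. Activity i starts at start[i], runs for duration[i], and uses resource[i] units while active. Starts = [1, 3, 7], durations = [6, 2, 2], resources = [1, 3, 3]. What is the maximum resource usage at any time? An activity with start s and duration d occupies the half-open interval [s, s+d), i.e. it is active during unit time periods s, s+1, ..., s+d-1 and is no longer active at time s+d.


Each activity i is active on [start_i, start_i + duration_i).
Compute total resource usage per time slot:
  t=0: active resources = [], total = 0
  t=1: active resources = [1], total = 1
  t=2: active resources = [1], total = 1
  t=3: active resources = [1, 3], total = 4
  t=4: active resources = [1, 3], total = 4
  t=5: active resources = [1], total = 1
  t=6: active resources = [1], total = 1
  t=7: active resources = [3], total = 3
  t=8: active resources = [3], total = 3
Peak resource demand = 4

4


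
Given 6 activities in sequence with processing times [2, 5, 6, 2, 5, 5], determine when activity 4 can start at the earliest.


Activity 4 starts after activities 1 through 3 complete.
Predecessor durations: [2, 5, 6]
ES = 2 + 5 + 6 = 13

13


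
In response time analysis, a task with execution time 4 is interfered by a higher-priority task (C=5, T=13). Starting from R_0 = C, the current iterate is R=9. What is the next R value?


R_next = C + ceil(R_prev / T_hp) * C_hp
ceil(9 / 13) = ceil(0.6923) = 1
Interference = 1 * 5 = 5
R_next = 4 + 5 = 9
R_next = R_prev, so the iteration has converged (response time = 9).

9


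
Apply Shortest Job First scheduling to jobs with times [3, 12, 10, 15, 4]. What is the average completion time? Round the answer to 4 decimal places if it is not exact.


SJF order (ascending): [3, 4, 10, 12, 15]
Completion times:
  Job 1: burst=3, C=3
  Job 2: burst=4, C=7
  Job 3: burst=10, C=17
  Job 4: burst=12, C=29
  Job 5: burst=15, C=44
Average completion = 100/5 = 20.0

20.0


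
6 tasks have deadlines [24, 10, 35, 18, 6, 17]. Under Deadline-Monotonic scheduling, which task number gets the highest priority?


Sort tasks by relative deadline (ascending):
  Task 5: deadline = 6
  Task 2: deadline = 10
  Task 6: deadline = 17
  Task 4: deadline = 18
  Task 1: deadline = 24
  Task 3: deadline = 35
Priority order (highest first): [5, 2, 6, 4, 1, 3]
Highest priority task = 5

5


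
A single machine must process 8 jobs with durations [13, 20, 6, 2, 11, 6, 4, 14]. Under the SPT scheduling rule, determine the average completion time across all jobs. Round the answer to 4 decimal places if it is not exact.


Sort jobs by processing time (SPT order): [2, 4, 6, 6, 11, 13, 14, 20]
Compute completion times sequentially:
  Job 1: processing = 2, completes at 2
  Job 2: processing = 4, completes at 6
  Job 3: processing = 6, completes at 12
  Job 4: processing = 6, completes at 18
  Job 5: processing = 11, completes at 29
  Job 6: processing = 13, completes at 42
  Job 7: processing = 14, completes at 56
  Job 8: processing = 20, completes at 76
Sum of completion times = 241
Average completion time = 241/8 = 30.125

30.125


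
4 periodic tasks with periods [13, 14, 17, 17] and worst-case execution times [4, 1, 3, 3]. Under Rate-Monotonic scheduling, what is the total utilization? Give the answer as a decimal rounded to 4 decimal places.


Compute individual utilizations (exact fractions):
  Task 1: C/T = 4/13 (approx. 0.3077)
  Task 2: C/T = 1/14 (approx. 0.0714)
  Task 3: C/T = 3/17 (approx. 0.1765)
  Task 4: C/T = 3/17 (approx. 0.1765)
Total utilization U = 4/13 + 1/14 + 3/17 + 3/17 = 2265/3094
Rounded to 4 decimal places: U = 0.7321
RM (Liu & Layland) bound for 4 tasks = 0.756828; compare with U = 2265/3094 (approx. 0.732062)
U <= bound, so schedulable by RM sufficient condition.

0.7321


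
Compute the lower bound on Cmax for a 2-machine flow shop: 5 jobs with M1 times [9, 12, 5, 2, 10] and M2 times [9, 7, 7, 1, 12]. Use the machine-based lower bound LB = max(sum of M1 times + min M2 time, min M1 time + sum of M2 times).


LB1 = sum(M1 times) + min(M2 times) = 38 + 1 = 39
LB2 = min(M1 times) + sum(M2 times) = 2 + 36 = 38
Lower bound = max(LB1, LB2) = max(39, 38) = 39

39


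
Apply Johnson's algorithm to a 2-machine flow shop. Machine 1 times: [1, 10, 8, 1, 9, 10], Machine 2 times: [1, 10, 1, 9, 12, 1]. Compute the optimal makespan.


Apply Johnson's rule:
  Group 1 (a <= b): [(1, 1, 1), (4, 1, 9), (5, 9, 12), (2, 10, 10)]
  Group 2 (a > b): [(3, 8, 1), (6, 10, 1)]
Optimal job order: [1, 4, 5, 2, 3, 6]
Schedule:
  Job 1: M1 done at 1, M2 done at 2
  Job 4: M1 done at 2, M2 done at 11
  Job 5: M1 done at 11, M2 done at 23
  Job 2: M1 done at 21, M2 done at 33
  Job 3: M1 done at 29, M2 done at 34
  Job 6: M1 done at 39, M2 done at 40
Makespan = 40

40


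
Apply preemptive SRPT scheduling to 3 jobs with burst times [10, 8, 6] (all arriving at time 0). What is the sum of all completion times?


Since all jobs arrive at t=0, SRPT equals SPT ordering.
SPT order: [6, 8, 10]
Completion times:
  Job 1: p=6, C=6
  Job 2: p=8, C=14
  Job 3: p=10, C=24
Total completion time = 6 + 14 + 24 = 44

44


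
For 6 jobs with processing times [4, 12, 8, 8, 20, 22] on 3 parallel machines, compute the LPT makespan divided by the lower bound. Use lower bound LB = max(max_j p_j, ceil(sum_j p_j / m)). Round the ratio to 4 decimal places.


LPT order: [22, 20, 12, 8, 8, 4]
Machine loads after assignment: [22, 28, 24]
LPT makespan = 28
Lower bound = max(max_job, ceil(total/3)) = max(22, 25) = 25
Ratio = 28 / 25 = 1.12

1.12


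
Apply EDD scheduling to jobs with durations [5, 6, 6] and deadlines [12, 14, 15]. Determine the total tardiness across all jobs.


Sort by due date (EDD order): [(5, 12), (6, 14), (6, 15)]
Compute completion times and tardiness:
  Job 1: p=5, d=12, C=5, tardiness=max(0,5-12)=0
  Job 2: p=6, d=14, C=11, tardiness=max(0,11-14)=0
  Job 3: p=6, d=15, C=17, tardiness=max(0,17-15)=2
Total tardiness = 2

2


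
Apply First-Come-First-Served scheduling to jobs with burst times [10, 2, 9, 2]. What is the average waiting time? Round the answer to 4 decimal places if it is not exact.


FCFS order (as given): [10, 2, 9, 2]
Waiting times:
  Job 1: wait = 0
  Job 2: wait = 10
  Job 3: wait = 12
  Job 4: wait = 21
Sum of waiting times = 43
Average waiting time = 43/4 = 10.75

10.75


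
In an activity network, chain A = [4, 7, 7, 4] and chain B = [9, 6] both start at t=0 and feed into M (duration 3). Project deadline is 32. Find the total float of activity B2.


Forward pass: ES(B2) = sum of predecessors on chain B = 9
EF = ES + duration = 9 + 6 = 15
Backward pass: LF(M) = deadline = 32; LS(M) = 32 - 3 = 29
LF(B2) = LS(M) - sum(successors on chain B) = 29 - 0 = 29
LS = LF - duration = 29 - 6 = 23
Total float = LS - ES = 23 - 9 = 14

14


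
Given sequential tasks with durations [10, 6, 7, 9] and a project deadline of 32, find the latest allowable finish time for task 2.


LF(activity 2) = deadline - sum of successor durations
Successors: activities 3 through 4 with durations [7, 9]
Sum of successor durations = 16
LF = 32 - 16 = 16

16


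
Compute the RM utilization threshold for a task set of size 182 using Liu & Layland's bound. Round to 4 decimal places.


Compute 2^(1/182) = 1.0038157625
Subtract 1: 1.0038157625 - 1 = 0.0038157625
Multiply by n: 182 * 0.0038157625 = 0.6944687750
Round to 4 dp: 0.6945

0.6945


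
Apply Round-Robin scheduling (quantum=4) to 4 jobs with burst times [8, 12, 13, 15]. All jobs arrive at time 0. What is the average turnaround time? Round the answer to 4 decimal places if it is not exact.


Time quantum = 4
Execution trace:
  J1 runs 4 units, time = 4
  J2 runs 4 units, time = 8
  J3 runs 4 units, time = 12
  J4 runs 4 units, time = 16
  J1 runs 4 units, time = 20
  J2 runs 4 units, time = 24
  J3 runs 4 units, time = 28
  J4 runs 4 units, time = 32
  J2 runs 4 units, time = 36
  J3 runs 4 units, time = 40
  J4 runs 4 units, time = 44
  J3 runs 1 units, time = 45
  J4 runs 3 units, time = 48
Finish times: [20, 36, 45, 48]
Average turnaround = 149/4 = 37.25

37.25


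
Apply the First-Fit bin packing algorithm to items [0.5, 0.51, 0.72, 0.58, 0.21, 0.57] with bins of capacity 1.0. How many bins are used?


Place items sequentially using First-Fit:
  Item 0.5 -> new Bin 1
  Item 0.51 -> new Bin 2
  Item 0.72 -> new Bin 3
  Item 0.58 -> new Bin 4
  Item 0.21 -> Bin 1 (now 0.71)
  Item 0.57 -> new Bin 5
Total bins used = 5

5


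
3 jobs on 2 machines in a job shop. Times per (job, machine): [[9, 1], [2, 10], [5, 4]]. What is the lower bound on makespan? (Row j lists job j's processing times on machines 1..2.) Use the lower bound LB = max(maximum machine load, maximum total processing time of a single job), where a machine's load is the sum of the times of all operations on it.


Machine loads:
  Machine 1: 9 + 2 + 5 = 16
  Machine 2: 1 + 10 + 4 = 15
Max machine load = 16
Job totals:
  Job 1: 10
  Job 2: 12
  Job 3: 9
Max job total = 12
Lower bound = max(16, 12) = 16

16


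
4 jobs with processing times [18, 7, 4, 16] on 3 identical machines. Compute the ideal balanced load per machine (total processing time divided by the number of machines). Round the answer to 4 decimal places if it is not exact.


Total processing time = 18 + 7 + 4 + 16 = 45
Number of machines = 3
Ideal balanced load = 45 / 3 = 15.0

15.0


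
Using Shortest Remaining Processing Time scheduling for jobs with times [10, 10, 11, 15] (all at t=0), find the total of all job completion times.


Since all jobs arrive at t=0, SRPT equals SPT ordering.
SPT order: [10, 10, 11, 15]
Completion times:
  Job 1: p=10, C=10
  Job 2: p=10, C=20
  Job 3: p=11, C=31
  Job 4: p=15, C=46
Total completion time = 10 + 20 + 31 + 46 = 107

107


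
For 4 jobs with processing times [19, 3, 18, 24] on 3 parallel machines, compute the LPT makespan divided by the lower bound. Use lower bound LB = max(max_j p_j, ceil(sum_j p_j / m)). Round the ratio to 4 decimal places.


LPT order: [24, 19, 18, 3]
Machine loads after assignment: [24, 19, 21]
LPT makespan = 24
Lower bound = max(max_job, ceil(total/3)) = max(24, 22) = 24
Ratio = 24 / 24 = 1.0

1.0


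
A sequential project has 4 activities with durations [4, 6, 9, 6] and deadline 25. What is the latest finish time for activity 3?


LF(activity 3) = deadline - sum of successor durations
Successors: activities 4 through 4 with durations [6]
Sum of successor durations = 6
LF = 25 - 6 = 19

19


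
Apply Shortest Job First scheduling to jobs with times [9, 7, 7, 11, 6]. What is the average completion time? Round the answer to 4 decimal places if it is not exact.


SJF order (ascending): [6, 7, 7, 9, 11]
Completion times:
  Job 1: burst=6, C=6
  Job 2: burst=7, C=13
  Job 3: burst=7, C=20
  Job 4: burst=9, C=29
  Job 5: burst=11, C=40
Average completion = 108/5 = 21.6

21.6


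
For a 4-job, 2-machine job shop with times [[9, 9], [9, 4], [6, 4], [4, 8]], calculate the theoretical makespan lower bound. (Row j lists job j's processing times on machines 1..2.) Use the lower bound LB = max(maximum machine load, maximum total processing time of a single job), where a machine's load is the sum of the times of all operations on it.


Machine loads:
  Machine 1: 9 + 9 + 6 + 4 = 28
  Machine 2: 9 + 4 + 4 + 8 = 25
Max machine load = 28
Job totals:
  Job 1: 18
  Job 2: 13
  Job 3: 10
  Job 4: 12
Max job total = 18
Lower bound = max(28, 18) = 28

28


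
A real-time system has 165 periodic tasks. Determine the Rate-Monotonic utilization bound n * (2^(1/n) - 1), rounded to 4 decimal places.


Compute 2^(1/165) = 1.0042097281
Subtract 1: 1.0042097281 - 1 = 0.0042097281
Multiply by n: 165 * 0.0042097281 = 0.6946051365
Round to 4 dp: 0.6946

0.6946


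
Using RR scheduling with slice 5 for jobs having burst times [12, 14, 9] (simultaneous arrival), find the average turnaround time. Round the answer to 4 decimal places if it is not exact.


Time quantum = 5
Execution trace:
  J1 runs 5 units, time = 5
  J2 runs 5 units, time = 10
  J3 runs 5 units, time = 15
  J1 runs 5 units, time = 20
  J2 runs 5 units, time = 25
  J3 runs 4 units, time = 29
  J1 runs 2 units, time = 31
  J2 runs 4 units, time = 35
Finish times: [31, 35, 29]
Average turnaround = 95/3 = 31.6667

31.6667


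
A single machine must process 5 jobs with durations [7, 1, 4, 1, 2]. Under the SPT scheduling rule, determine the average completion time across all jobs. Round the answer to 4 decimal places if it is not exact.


Sort jobs by processing time (SPT order): [1, 1, 2, 4, 7]
Compute completion times sequentially:
  Job 1: processing = 1, completes at 1
  Job 2: processing = 1, completes at 2
  Job 3: processing = 2, completes at 4
  Job 4: processing = 4, completes at 8
  Job 5: processing = 7, completes at 15
Sum of completion times = 30
Average completion time = 30/5 = 6.0

6.0


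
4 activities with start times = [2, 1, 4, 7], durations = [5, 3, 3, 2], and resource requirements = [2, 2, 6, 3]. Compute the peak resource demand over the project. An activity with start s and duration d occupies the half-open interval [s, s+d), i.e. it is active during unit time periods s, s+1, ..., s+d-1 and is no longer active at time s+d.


Each activity i is active on [start_i, start_i + duration_i).
Compute total resource usage per time slot:
  t=0: active resources = [], total = 0
  t=1: active resources = [2], total = 2
  t=2: active resources = [2, 2], total = 4
  t=3: active resources = [2, 2], total = 4
  t=4: active resources = [2, 6], total = 8
  t=5: active resources = [2, 6], total = 8
  t=6: active resources = [2, 6], total = 8
  t=7: active resources = [3], total = 3
  t=8: active resources = [3], total = 3
Peak resource demand = 8

8


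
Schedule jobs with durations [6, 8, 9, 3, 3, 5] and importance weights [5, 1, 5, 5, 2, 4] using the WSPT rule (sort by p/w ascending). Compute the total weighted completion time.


Compute p/w ratios and sort ascending (WSPT): [(3, 5), (6, 5), (5, 4), (3, 2), (9, 5), (8, 1)]
Compute weighted completion times:
  Job (p=3,w=5): C=3, w*C=5*3=15
  Job (p=6,w=5): C=9, w*C=5*9=45
  Job (p=5,w=4): C=14, w*C=4*14=56
  Job (p=3,w=2): C=17, w*C=2*17=34
  Job (p=9,w=5): C=26, w*C=5*26=130
  Job (p=8,w=1): C=34, w*C=1*34=34
Total weighted completion time = 314

314


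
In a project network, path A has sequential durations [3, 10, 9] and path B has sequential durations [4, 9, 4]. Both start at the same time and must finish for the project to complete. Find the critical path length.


Path A total = 3 + 10 + 9 = 22
Path B total = 4 + 9 + 4 = 17
Critical path = longest path = max(22, 17) = 22

22


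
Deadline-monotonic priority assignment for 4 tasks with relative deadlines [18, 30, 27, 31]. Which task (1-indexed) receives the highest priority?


Sort tasks by relative deadline (ascending):
  Task 1: deadline = 18
  Task 3: deadline = 27
  Task 2: deadline = 30
  Task 4: deadline = 31
Priority order (highest first): [1, 3, 2, 4]
Highest priority task = 1

1


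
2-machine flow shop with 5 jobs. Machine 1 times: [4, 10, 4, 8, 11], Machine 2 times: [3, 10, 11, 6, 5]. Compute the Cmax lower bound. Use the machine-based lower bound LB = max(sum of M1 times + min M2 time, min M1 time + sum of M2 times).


LB1 = sum(M1 times) + min(M2 times) = 37 + 3 = 40
LB2 = min(M1 times) + sum(M2 times) = 4 + 35 = 39
Lower bound = max(LB1, LB2) = max(40, 39) = 40

40


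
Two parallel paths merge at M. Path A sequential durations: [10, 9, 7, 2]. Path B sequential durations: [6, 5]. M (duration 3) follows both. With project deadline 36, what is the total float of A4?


Forward pass: ES(A4) = sum of predecessors on chain A = 26
EF = ES + duration = 26 + 2 = 28
Backward pass: LF(M) = deadline = 36; LS(M) = 36 - 3 = 33
LF(A4) = LS(M) - sum(successors on chain A) = 33 - 0 = 33
LS = LF - duration = 33 - 2 = 31
Total float = LS - ES = 31 - 26 = 5

5


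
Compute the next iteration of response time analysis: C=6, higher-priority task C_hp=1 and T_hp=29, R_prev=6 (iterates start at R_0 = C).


R_next = C + ceil(R_prev / T_hp) * C_hp
ceil(6 / 29) = ceil(0.2069) = 1
Interference = 1 * 1 = 1
R_next = 6 + 1 = 7

7


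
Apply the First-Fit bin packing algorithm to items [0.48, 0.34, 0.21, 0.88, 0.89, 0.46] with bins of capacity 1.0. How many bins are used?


Place items sequentially using First-Fit:
  Item 0.48 -> new Bin 1
  Item 0.34 -> Bin 1 (now 0.82)
  Item 0.21 -> new Bin 2
  Item 0.88 -> new Bin 3
  Item 0.89 -> new Bin 4
  Item 0.46 -> Bin 2 (now 0.67)
Total bins used = 4

4


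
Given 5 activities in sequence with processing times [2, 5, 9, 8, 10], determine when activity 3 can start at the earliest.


Activity 3 starts after activities 1 through 2 complete.
Predecessor durations: [2, 5]
ES = 2 + 5 = 7

7


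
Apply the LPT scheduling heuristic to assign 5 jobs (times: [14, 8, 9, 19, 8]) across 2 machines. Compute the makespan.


Sort jobs in decreasing order (LPT): [19, 14, 9, 8, 8]
Assign each job to the least loaded machine:
  Machine 1: jobs [19, 8], load = 27
  Machine 2: jobs [14, 9, 8], load = 31
Makespan = max load = 31

31


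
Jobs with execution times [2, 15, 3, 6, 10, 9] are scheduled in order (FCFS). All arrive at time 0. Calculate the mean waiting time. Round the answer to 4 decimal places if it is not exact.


FCFS order (as given): [2, 15, 3, 6, 10, 9]
Waiting times:
  Job 1: wait = 0
  Job 2: wait = 2
  Job 3: wait = 17
  Job 4: wait = 20
  Job 5: wait = 26
  Job 6: wait = 36
Sum of waiting times = 101
Average waiting time = 101/6 = 16.8333

16.8333


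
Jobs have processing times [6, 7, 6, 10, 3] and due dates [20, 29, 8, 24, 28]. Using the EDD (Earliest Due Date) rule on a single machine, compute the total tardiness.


Sort by due date (EDD order): [(6, 8), (6, 20), (10, 24), (3, 28), (7, 29)]
Compute completion times and tardiness:
  Job 1: p=6, d=8, C=6, tardiness=max(0,6-8)=0
  Job 2: p=6, d=20, C=12, tardiness=max(0,12-20)=0
  Job 3: p=10, d=24, C=22, tardiness=max(0,22-24)=0
  Job 4: p=3, d=28, C=25, tardiness=max(0,25-28)=0
  Job 5: p=7, d=29, C=32, tardiness=max(0,32-29)=3
Total tardiness = 3

3


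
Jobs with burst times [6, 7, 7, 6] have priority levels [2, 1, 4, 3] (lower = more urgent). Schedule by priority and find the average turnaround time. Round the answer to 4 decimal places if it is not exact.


Sort by priority (ascending = highest first):
Order: [(1, 7), (2, 6), (3, 6), (4, 7)]
Completion times:
  Priority 1, burst=7, C=7
  Priority 2, burst=6, C=13
  Priority 3, burst=6, C=19
  Priority 4, burst=7, C=26
Average turnaround = 65/4 = 16.25

16.25


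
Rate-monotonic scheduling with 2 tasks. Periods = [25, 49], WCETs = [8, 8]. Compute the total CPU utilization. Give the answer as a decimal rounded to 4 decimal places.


Compute individual utilizations (exact fractions):
  Task 1: C/T = 8/25 (approx. 0.32)
  Task 2: C/T = 8/49 (approx. 0.1633)
Total utilization U = 8/25 + 8/49 = 592/1225
Rounded to 4 decimal places: U = 0.4833
RM (Liu & Layland) bound for 2 tasks = 0.828427; compare with U = 592/1225 (approx. 0.483265)
U <= bound, so schedulable by RM sufficient condition.

0.4833


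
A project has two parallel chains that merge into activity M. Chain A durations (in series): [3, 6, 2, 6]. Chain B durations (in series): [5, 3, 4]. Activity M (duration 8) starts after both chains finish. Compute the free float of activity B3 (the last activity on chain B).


ES(B3) = sum of predecessors on chain B = 8
EF(B3) = ES + duration = 8 + 4 = 12
Successor of B3 is M. ES(M) = max(sum(A), sum(B)) = max(17, 12) = 17
Free float = ES(successor) - EF(current) = 17 - 12 = 5

5


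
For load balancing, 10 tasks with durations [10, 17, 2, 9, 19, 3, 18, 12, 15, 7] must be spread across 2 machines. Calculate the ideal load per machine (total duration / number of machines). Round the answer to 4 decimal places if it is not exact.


Total processing time = 10 + 17 + 2 + 9 + 19 + 3 + 18 + 12 + 15 + 7 = 112
Number of machines = 2
Ideal balanced load = 112 / 2 = 56.0

56.0


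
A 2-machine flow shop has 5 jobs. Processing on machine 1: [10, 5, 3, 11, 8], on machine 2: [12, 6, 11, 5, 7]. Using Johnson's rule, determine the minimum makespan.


Apply Johnson's rule:
  Group 1 (a <= b): [(3, 3, 11), (2, 5, 6), (1, 10, 12)]
  Group 2 (a > b): [(5, 8, 7), (4, 11, 5)]
Optimal job order: [3, 2, 1, 5, 4]
Schedule:
  Job 3: M1 done at 3, M2 done at 14
  Job 2: M1 done at 8, M2 done at 20
  Job 1: M1 done at 18, M2 done at 32
  Job 5: M1 done at 26, M2 done at 39
  Job 4: M1 done at 37, M2 done at 44
Makespan = 44

44


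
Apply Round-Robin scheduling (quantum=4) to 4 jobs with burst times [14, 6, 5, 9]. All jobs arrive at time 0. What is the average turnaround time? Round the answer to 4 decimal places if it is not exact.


Time quantum = 4
Execution trace:
  J1 runs 4 units, time = 4
  J2 runs 4 units, time = 8
  J3 runs 4 units, time = 12
  J4 runs 4 units, time = 16
  J1 runs 4 units, time = 20
  J2 runs 2 units, time = 22
  J3 runs 1 units, time = 23
  J4 runs 4 units, time = 27
  J1 runs 4 units, time = 31
  J4 runs 1 units, time = 32
  J1 runs 2 units, time = 34
Finish times: [34, 22, 23, 32]
Average turnaround = 111/4 = 27.75

27.75
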